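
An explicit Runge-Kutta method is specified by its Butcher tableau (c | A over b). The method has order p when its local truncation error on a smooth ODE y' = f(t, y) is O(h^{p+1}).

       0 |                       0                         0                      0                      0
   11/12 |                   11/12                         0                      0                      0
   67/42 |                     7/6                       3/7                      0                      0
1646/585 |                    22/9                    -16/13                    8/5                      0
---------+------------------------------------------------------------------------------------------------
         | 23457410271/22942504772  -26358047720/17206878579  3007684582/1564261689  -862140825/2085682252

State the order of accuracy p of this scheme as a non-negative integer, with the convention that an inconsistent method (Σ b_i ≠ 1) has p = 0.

b = (23457410271/22942504772, -26358047720/17206878579, 3007684582/1564261689, -862140825/2085682252)
c = (0, 11/12, 67/42, 1646/585)
Ac = (0, 0, 11/28, 648/455)
Σ b_i: 23457410271/22942504772·1 + (-26358047720/17206878579)·1 + 3007684582/1564261689·1 + (-862140825/2085682252)·1 = 1 ✓
b·c: (-26358047720/17206878579)·11/12 + 3007684582/1564261689·67/42 + (-862140825/2085682252)·1646/585 = 1/2 ✓
b·c²: (-26358047720/17206878579)·121/144 + 3007684582/1564261689·4489/1764 + (-862140825/2085682252)·2709316/342225 = 1/3 ✓
b·Ac: 3007684582/1564261689·11/28 + (-862140825/2085682252)·648/455 = 1/6 ✓
b·c³: (-26358047720/17206878579)·1331/1728 + 3007684582/1564261689·300763/74088 + (-862140825/2085682252)·4459534136/200201625 = -396967126704257/153735638794920 ≠ 1/4 ⇒ order 3.
b·(c∘Ac): 3007684582/1564261689·737/1176 + (-862140825/2085682252)·118512/29575 = -8473674125/18771140268 ≠ 1/8
b·Ac²: 3007684582/1564261689·121/336 + (-862140825/2085682252)·29023/9555 = -147994377259/262795963752 ≠ 1/12
b·A²c: (-862140825/2085682252)·22/35 = -270958545/1042841126 ≠ 1/24

3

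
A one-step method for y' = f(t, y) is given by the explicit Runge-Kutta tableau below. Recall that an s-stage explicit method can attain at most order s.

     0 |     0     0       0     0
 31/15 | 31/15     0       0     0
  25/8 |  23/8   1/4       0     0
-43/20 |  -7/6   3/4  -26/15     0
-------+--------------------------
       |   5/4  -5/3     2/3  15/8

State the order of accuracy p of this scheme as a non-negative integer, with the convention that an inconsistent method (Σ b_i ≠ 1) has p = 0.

0

b = (5/4, -5/3, 2/3, 15/8)
c = (0, 31/15, 25/8, -43/20)
Ac = (0, 0, 31/60, -58/15)
Σ b_i: 5/4·1 + (-5/3)·1 + 2/3·1 + 15/8·1 = 17/8 ≠ 1 ⇒ order 0.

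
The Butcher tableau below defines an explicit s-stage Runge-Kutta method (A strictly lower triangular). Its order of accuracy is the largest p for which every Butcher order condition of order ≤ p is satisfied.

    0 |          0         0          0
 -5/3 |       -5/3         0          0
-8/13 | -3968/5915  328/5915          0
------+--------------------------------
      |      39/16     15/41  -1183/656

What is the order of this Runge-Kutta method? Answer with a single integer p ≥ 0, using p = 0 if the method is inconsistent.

b = (39/16, 15/41, -1183/656)
c = (0, -5/3, -8/13)
Ac = (0, 0, -328/3549)
Σ b_i: 39/16·1 + 15/41·1 + (-1183/656)·1 = 1 ✓
b·c: 15/41·(-5/3) + (-1183/656)·(-8/13) = 1/2 ✓
b·c²: 15/41·25/9 + (-1183/656)·64/169 = 1/3 ✓
b·Ac: (-1183/656)·(-328/3549) = 1/6 ✓; 3 stages ⇒ order 3.

3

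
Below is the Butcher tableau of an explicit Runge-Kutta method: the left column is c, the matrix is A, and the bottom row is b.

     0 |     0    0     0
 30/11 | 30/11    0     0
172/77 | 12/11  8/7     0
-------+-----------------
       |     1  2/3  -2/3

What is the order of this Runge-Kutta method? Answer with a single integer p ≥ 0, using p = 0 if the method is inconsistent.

b = (1, 2/3, -2/3)
c = (0, 30/11, 172/77)
Ac = (0, 0, 240/77)
Σ b_i: 1·1 + 2/3·1 + (-2/3)·1 = 1 ✓
b·c: 2/3·30/11 + (-2/3)·172/77 = 76/231 ≠ 1/2 ⇒ order 1.

1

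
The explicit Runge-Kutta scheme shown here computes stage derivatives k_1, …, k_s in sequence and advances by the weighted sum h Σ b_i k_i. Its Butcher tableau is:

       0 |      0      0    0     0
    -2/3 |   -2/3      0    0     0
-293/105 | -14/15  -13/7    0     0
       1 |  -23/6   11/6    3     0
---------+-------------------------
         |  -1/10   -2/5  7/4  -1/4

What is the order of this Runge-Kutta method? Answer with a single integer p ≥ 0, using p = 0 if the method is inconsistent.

1

b = (-1/10, -2/5, 7/4, -1/4)
c = (0, -2/3, -293/105, 1)
Ac = (0, 0, 26/21, -3022/315)
Σ b_i: (-1/10)·1 + (-2/5)·1 + 7/4·1 + (-1/4)·1 = 1 ✓
b·c: (-2/5)·(-2/3) + 7/4·(-293/105) + (-1/4)·1 = -73/15 ≠ 1/2 ⇒ order 1.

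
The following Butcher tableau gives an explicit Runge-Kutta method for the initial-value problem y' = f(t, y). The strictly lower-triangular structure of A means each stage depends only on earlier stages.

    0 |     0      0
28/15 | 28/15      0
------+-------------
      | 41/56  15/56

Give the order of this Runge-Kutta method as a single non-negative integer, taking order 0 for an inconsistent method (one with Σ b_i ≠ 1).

b = (41/56, 15/56)
c = (0, 28/15)
Σ b_i: 41/56·1 + 15/56·1 = 1 ✓
b·c: 15/56·28/15 = 1/2 ✓; 2 stages ⇒ order 2.

2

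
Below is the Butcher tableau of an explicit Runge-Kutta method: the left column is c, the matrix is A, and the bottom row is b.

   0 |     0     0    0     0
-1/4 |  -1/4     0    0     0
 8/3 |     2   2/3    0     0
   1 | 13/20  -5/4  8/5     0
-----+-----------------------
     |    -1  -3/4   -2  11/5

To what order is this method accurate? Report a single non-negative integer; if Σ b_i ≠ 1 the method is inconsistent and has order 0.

b = (-1, -3/4, -2, 11/5)
c = (0, -1/4, 8/3, 1)
Ac = (0, 0, -1/6, 1099/240)
Σ b_i: (-1)·1 + (-3/4)·1 + (-2)·1 + 11/5·1 = -31/20 ≠ 1 ⇒ order 0.

0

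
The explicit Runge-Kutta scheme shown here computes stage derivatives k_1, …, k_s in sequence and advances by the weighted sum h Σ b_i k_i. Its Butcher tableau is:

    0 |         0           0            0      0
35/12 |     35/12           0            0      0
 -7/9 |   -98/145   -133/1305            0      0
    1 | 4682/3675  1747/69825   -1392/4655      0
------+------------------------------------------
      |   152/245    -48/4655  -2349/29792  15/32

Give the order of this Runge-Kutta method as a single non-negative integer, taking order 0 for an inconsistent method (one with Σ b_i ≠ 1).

b = (152/245, -48/4655, -2349/29792, 15/32)
c = (0, 35/12, -7/9, 1)
Ac = (0, 0, -931/3132, 11/36)
Σ b_i: 152/245·1 + (-48/4655)·1 + (-2349/29792)·1 + 15/32·1 = 1 ✓
b·c: (-48/4655)·35/12 + (-2349/29792)·(-7/9) + 15/32·1 = 1/2 ✓
b·c²: (-48/4655)·1225/144 + (-2349/29792)·49/81 + 15/32·1 = 1/3 ✓
b·Ac: (-2349/29792)·(-931/3132) + 15/32·11/36 = 1/6 ✓
b·c³: (-48/4655)·42875/1728 + (-2349/29792)·(-343/729) + 15/32·1 = 1/4 ✓
b·(c∘Ac): (-2349/29792)·6517/28188 + 15/32·11/36 = 1/8 ✓
b·Ac²: (-2349/29792)·(-32585/37584) + 15/32·23/720 = 1/12 ✓
b·A²c: 15/32·4/45 = 1/24 ✓; 4 stages ⇒ order 4.

4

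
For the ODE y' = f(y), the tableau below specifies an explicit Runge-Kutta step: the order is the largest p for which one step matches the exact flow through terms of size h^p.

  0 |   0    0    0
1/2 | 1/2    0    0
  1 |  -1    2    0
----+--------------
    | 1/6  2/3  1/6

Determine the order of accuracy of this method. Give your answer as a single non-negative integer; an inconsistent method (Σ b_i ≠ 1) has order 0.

b = (1/6, 2/3, 1/6)
c = (0, 1/2, 1)
Ac = (0, 0, 1)
Σ b_i: 1/6·1 + 2/3·1 + 1/6·1 = 1 ✓
b·c: 2/3·1/2 + 1/6·1 = 1/2 ✓
b·c²: 2/3·1/4 + 1/6·1 = 1/3 ✓
b·Ac: 1/6·1 = 1/6 ✓; 3 stages ⇒ order 3.

3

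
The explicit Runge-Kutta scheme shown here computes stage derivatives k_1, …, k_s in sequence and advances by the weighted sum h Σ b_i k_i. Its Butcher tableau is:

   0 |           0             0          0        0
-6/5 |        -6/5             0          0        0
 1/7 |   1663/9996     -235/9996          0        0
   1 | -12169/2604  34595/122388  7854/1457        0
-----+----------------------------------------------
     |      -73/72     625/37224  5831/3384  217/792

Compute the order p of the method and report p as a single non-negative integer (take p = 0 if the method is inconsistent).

4

b = (-73/72, 625/37224, 5831/3384, 217/792)
c = (0, -6/5, 1/7, 1)
Ac = (0, 0, 47/1666, 187/434)
Σ b_i: (-73/72)·1 + 625/37224·1 + 5831/3384·1 + 217/792·1 = 1 ✓
b·c: 625/37224·(-6/5) + 5831/3384·1/7 + 217/792·1 = 1/2 ✓
b·c²: 625/37224·36/25 + 5831/3384·1/49 + 217/792·1 = 1/3 ✓
b·Ac: 5831/3384·47/1666 + 217/792·187/434 = 1/6 ✓
b·c³: 625/37224·(-216/125) + 5831/3384·1/343 + 217/792·1 = 1/4 ✓
b·(c∘Ac): 5831/3384·47/11662 + 217/792·187/434 = 1/8 ✓
b·Ac²: 5831/3384·(-141/4165) + 217/792·561/1085 = 1/12 ✓
b·A²c: 217/792·33/217 = 1/24 ✓; 4 stages ⇒ order 4.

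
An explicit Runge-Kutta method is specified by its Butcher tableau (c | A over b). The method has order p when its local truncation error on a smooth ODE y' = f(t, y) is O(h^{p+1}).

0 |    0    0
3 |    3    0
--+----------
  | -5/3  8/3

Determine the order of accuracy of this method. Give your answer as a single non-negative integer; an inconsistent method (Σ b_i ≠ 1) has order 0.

1

b = (-5/3, 8/3)
c = (0, 3)
Σ b_i: (-5/3)·1 + 8/3·1 = 1 ✓
b·c: 8/3·3 = 8 ≠ 1/2 ⇒ order 1.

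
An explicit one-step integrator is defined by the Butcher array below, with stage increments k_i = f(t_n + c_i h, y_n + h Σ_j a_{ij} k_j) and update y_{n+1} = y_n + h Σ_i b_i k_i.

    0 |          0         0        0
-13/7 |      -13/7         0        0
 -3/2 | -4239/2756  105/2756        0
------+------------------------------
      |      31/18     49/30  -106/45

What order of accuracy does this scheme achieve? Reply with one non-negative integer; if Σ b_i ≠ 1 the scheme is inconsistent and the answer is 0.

b = (31/18, 49/30, -106/45)
c = (0, -13/7, -3/2)
Ac = (0, 0, -15/212)
Σ b_i: 31/18·1 + 49/30·1 + (-106/45)·1 = 1 ✓
b·c: 49/30·(-13/7) + (-106/45)·(-3/2) = 1/2 ✓
b·c²: 49/30·169/49 + (-106/45)·9/4 = 1/3 ✓
b·Ac: (-106/45)·(-15/212) = 1/6 ✓; 3 stages ⇒ order 3.

3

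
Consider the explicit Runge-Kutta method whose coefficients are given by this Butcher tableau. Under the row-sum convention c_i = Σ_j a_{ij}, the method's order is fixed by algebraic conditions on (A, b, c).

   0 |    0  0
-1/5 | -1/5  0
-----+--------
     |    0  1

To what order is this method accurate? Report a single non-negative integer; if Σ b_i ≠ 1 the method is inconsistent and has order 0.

b = (0, 1)
c = (0, -1/5)
Σ b_i: 1·1 = 1 ✓
b·c: 1·(-1/5) = -1/5 ≠ 1/2 ⇒ order 1.

1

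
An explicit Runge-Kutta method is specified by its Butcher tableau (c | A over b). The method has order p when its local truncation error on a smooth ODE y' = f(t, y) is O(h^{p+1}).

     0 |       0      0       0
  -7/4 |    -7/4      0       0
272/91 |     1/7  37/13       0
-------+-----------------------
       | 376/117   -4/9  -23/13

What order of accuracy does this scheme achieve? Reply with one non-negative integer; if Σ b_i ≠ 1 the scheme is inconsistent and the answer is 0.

b = (376/117, -4/9, -23/13)
c = (0, -7/4, 272/91)
Ac = (0, 0, -259/52)
Σ b_i: 376/117·1 + (-4/9)·1 + (-23/13)·1 = 1 ✓
b·c: (-4/9)·(-7/4) + (-23/13)·272/91 = -48023/10647 ≠ 1/2 ⇒ order 1.

1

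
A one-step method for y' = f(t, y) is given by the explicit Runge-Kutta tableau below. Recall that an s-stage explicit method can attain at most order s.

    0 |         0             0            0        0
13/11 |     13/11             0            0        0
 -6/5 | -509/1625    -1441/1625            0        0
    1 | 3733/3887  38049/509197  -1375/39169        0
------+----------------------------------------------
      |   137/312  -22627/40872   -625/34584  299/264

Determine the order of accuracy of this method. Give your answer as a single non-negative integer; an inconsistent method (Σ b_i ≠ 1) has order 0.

b = (137/312, -22627/40872, -625/34584, 299/264)
c = (0, 13/11, -6/5, 1)
Ac = (0, 0, -131/125, 3/23)
Σ b_i: 137/312·1 + (-22627/40872)·1 + (-625/34584)·1 + 299/264·1 = 1 ✓
b·c: (-22627/40872)·13/11 + (-625/34584)·(-6/5) + 299/264·1 = 1/2 ✓
b·c²: (-22627/40872)·169/121 + (-625/34584)·36/25 + 299/264·1 = 1/3 ✓
b·Ac: (-625/34584)·(-131/125) + 299/264·3/23 = 1/6 ✓
b·c³: (-22627/40872)·2197/1331 + (-625/34584)·(-216/125) + 299/264·1 = 1/4 ✓
b·(c∘Ac): (-625/34584)·786/625 + 299/264·3/23 = 1/8 ✓
b·Ac²: (-625/34584)·(-1703/1375) + 299/264·177/3289 = 1/12 ✓
b·A²c: 299/264·11/299 = 1/24 ✓; 4 stages ⇒ order 4.

4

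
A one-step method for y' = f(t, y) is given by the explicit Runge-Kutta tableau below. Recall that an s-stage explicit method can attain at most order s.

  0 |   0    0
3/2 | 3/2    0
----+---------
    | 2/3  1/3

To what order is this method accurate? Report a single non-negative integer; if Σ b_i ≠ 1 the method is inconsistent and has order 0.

b = (2/3, 1/3)
c = (0, 3/2)
Σ b_i: 2/3·1 + 1/3·1 = 1 ✓
b·c: 1/3·3/2 = 1/2 ✓; 2 stages ⇒ order 2.

2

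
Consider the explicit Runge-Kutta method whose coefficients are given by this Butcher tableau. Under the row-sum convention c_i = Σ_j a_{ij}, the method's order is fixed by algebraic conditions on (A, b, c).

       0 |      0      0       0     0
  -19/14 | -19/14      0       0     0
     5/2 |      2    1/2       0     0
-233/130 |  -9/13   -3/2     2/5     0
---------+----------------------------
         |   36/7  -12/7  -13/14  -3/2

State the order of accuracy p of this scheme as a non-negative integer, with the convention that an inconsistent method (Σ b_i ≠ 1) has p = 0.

1

b = (36/7, -12/7, -13/14, -3/2)
c = (0, -19/14, 5/2, -233/130)
Ac = (0, 0, -19/28, 85/28)
Σ b_i: 36/7·1 + (-12/7)·1 + (-13/14)·1 + (-3/2)·1 = 1 ✓
b·c: (-12/7)·(-19/14) + (-13/14)·5/2 + (-3/2)·(-233/130) = 8579/3185 ≠ 1/2 ⇒ order 1.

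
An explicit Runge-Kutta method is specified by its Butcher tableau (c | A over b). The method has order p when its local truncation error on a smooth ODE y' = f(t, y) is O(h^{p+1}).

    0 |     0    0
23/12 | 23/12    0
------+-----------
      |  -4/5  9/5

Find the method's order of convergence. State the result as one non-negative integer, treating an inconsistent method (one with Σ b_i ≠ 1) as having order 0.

b = (-4/5, 9/5)
c = (0, 23/12)
Σ b_i: (-4/5)·1 + 9/5·1 = 1 ✓
b·c: 9/5·23/12 = 69/20 ≠ 1/2 ⇒ order 1.

1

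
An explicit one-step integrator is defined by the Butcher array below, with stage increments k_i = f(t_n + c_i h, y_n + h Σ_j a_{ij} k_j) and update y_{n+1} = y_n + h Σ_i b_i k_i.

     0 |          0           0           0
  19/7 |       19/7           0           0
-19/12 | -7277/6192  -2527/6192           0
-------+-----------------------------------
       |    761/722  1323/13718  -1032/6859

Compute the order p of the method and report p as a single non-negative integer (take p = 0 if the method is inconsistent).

b = (761/722, 1323/13718, -1032/6859)
c = (0, 19/7, -19/12)
Ac = (0, 0, -6859/6192)
Σ b_i: 761/722·1 + 1323/13718·1 + (-1032/6859)·1 = 1 ✓
b·c: 1323/13718·19/7 + (-1032/6859)·(-19/12) = 1/2 ✓
b·c²: 1323/13718·361/49 + (-1032/6859)·361/144 = 1/3 ✓
b·Ac: (-1032/6859)·(-6859/6192) = 1/6 ✓; 3 stages ⇒ order 3.

3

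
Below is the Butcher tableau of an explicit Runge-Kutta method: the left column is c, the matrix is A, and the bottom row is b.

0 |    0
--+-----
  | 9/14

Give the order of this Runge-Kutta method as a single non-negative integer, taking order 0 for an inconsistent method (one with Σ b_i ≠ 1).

b = (9/14)
c = (0)
Σ b_i: 9/14·1 = 9/14 ≠ 1 ⇒ order 0.

0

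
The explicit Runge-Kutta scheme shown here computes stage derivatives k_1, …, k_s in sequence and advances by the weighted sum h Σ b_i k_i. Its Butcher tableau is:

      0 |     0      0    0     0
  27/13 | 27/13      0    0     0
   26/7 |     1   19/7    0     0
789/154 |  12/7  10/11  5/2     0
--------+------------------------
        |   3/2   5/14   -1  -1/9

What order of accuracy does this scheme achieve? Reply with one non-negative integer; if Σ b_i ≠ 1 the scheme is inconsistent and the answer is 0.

b = (3/2, 5/14, -1, -1/9)
c = (0, 27/13, 26/7, 789/154)
Ac = (0, 0, 513/91, 11185/1001)
Σ b_i: 3/2·1 + 5/14·1 + (-1)·1 + (-1/9)·1 = 47/63 ≠ 1 ⇒ order 0.

0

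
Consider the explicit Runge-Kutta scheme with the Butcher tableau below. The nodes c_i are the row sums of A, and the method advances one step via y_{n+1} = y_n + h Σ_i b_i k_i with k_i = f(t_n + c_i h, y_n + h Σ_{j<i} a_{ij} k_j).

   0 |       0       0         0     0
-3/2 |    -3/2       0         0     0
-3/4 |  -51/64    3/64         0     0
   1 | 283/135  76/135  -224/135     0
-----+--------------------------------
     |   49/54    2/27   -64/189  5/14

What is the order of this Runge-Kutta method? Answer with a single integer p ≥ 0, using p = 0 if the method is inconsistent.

b = (49/54, 2/27, -64/189, 5/14)
c = (0, -3/2, -3/4, 1)
Ac = (0, 0, -9/128, 2/5)
Σ b_i: 49/54·1 + 2/27·1 + (-64/189)·1 + 5/14·1 = 1 ✓
b·c: 2/27·(-3/2) + (-64/189)·(-3/4) + 5/14·1 = 1/2 ✓
b·c²: 2/27·9/4 + (-64/189)·9/16 + 5/14·1 = 1/3 ✓
b·Ac: (-64/189)·(-9/128) + 5/14·2/5 = 1/6 ✓
b·c³: 2/27·(-27/8) + (-64/189)·(-27/64) + 5/14·1 = 1/4 ✓
b·(c∘Ac): (-64/189)·27/512 + 5/14·2/5 = 1/8 ✓
b·Ac²: (-64/189)·27/256 + 5/14·1/3 = 1/12 ✓
b·A²c: 5/14·7/60 = 1/24 ✓; 4 stages ⇒ order 4.

4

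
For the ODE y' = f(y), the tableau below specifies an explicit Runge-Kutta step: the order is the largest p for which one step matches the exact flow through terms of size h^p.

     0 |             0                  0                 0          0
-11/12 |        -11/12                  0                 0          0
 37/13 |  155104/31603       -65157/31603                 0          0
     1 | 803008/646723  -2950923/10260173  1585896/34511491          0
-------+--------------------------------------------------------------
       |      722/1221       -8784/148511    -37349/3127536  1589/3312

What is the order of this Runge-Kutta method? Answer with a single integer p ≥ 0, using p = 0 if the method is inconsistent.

b = (722/1221, -8784/148511, -37349/3127536, 1589/3312)
c = (0, -11/12, 37/13, 1)
Ac = (0, 0, 21719/11492, 2507/6356)
Σ b_i: 722/1221·1 + (-8784/148511)·1 + (-37349/3127536)·1 + 1589/3312·1 = 1 ✓
b·c: (-8784/148511)·(-11/12) + (-37349/3127536)·37/13 + 1589/3312·1 = 1/2 ✓
b·c²: (-8784/148511)·121/144 + (-37349/3127536)·1369/169 + 1589/3312·1 = 1/3 ✓
b·Ac: (-37349/3127536)·21719/11492 + 1589/3312·2507/6356 = 1/6 ✓
b·c³: (-8784/148511)·(-1331/1728) + (-37349/3127536)·50653/2197 + 1589/3312·1 = 1/4 ✓
b·(c∘Ac): (-37349/3127536)·803603/149396 + 1589/3312·2507/6356 = 1/8 ✓
b·Ac²: (-37349/3127536)·(-238909/137904) + 1589/3312·9959/76272 = 1/12 ✓
b·A²c: 1589/3312·138/1589 = 1/24 ✓; 4 stages ⇒ order 4.

4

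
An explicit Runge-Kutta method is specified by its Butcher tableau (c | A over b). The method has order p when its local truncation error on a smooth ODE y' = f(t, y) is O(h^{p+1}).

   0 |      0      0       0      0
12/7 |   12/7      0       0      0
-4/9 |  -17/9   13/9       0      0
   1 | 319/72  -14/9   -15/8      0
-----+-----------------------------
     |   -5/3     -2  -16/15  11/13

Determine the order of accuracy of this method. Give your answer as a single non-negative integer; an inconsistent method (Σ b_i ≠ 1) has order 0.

0

b = (-5/3, -2, -16/15, 11/13)
c = (0, 12/7, -4/9, 1)
Ac = (0, 0, 52/21, -11/6)
Σ b_i: (-5/3)·1 + (-2)·1 + (-16/15)·1 + 11/13·1 = -758/195 ≠ 1 ⇒ order 0.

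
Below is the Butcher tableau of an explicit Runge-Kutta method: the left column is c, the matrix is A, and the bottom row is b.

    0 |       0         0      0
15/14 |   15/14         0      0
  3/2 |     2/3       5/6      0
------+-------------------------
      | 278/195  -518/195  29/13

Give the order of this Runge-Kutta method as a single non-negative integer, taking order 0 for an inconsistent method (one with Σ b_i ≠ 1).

2

b = (278/195, -518/195, 29/13)
c = (0, 15/14, 3/2)
Ac = (0, 0, 25/28)
Σ b_i: 278/195·1 + (-518/195)·1 + 29/13·1 = 1 ✓
b·c: (-518/195)·15/14 + 29/13·3/2 = 1/2 ✓
b·c²: (-518/195)·225/196 + 29/13·9/4 = 717/364 ≠ 1/3 ⇒ order 2.
b·Ac: 29/13·25/28 = 725/364 ≠ 1/6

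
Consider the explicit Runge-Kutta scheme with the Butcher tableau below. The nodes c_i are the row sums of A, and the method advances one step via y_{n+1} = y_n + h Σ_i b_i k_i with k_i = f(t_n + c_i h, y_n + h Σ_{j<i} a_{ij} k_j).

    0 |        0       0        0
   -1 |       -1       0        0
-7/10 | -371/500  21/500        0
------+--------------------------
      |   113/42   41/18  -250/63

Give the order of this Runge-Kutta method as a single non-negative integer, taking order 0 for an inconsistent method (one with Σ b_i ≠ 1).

3

b = (113/42, 41/18, -250/63)
c = (0, -1, -7/10)
Ac = (0, 0, -21/500)
Σ b_i: 113/42·1 + 41/18·1 + (-250/63)·1 = 1 ✓
b·c: 41/18·(-1) + (-250/63)·(-7/10) = 1/2 ✓
b·c²: 41/18·1 + (-250/63)·49/100 = 1/3 ✓
b·Ac: (-250/63)·(-21/500) = 1/6 ✓; 3 stages ⇒ order 3.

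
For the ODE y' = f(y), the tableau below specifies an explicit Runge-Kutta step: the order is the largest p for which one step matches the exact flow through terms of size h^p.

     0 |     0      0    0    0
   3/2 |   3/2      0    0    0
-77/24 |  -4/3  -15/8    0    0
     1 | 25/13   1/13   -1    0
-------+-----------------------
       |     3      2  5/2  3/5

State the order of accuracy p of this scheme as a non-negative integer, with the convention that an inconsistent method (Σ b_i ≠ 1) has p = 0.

b = (3, 2, 5/2, 3/5)
c = (0, 3/2, -77/24, 1)
Ac = (0, 0, -45/16, 1037/312)
Σ b_i: 3·1 + 2·1 + 5/2·1 + 3/5·1 = 81/10 ≠ 1 ⇒ order 0.

0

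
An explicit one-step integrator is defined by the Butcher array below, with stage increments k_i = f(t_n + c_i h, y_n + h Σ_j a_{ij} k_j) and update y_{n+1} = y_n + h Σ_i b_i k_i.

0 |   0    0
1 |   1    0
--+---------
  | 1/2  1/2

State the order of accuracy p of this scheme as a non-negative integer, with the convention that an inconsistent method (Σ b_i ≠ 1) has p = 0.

2

b = (1/2, 1/2)
c = (0, 1)
Σ b_i: 1/2·1 + 1/2·1 = 1 ✓
b·c: 1/2·1 = 1/2 ✓; 2 stages ⇒ order 2.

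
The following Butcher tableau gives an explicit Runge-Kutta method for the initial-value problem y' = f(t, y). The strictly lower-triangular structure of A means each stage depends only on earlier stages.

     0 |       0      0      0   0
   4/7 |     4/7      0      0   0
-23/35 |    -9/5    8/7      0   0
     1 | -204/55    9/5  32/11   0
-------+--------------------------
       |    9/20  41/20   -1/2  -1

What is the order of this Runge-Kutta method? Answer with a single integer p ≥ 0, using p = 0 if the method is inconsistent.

b = (9/20, 41/20, -1/2, -1)
c = (0, 4/7, -23/35, 1)
Ac = (0, 0, 32/49, -68/77)
Σ b_i: 9/20·1 + 41/20·1 + (-1/2)·1 + (-1)·1 = 1 ✓
b·c: 41/20·4/7 + (-1/2)·(-23/35) + (-1)·1 = 1/2 ✓
b·c²: 41/20·16/49 + (-1/2)·529/1225 + (-1)·1 = -1339/2450 ≠ 1/3 ⇒ order 2.
b·Ac: (-1/2)·32/49 + (-1)·(-68/77) = 300/539 ≠ 1/6

2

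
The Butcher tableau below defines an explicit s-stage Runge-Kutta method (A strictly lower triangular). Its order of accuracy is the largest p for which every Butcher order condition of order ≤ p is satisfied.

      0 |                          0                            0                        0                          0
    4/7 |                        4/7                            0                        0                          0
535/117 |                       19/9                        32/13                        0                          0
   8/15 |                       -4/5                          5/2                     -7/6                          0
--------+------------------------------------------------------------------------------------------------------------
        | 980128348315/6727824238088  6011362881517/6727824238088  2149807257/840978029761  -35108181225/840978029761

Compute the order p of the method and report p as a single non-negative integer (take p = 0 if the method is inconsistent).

b = (980128348315/6727824238088, 6011362881517/6727824238088, 2149807257/840978029761, -35108181225/840978029761)
c = (0, 4/7, 535/117, 8/15)
Ac = (0, 0, 128/91, -19195/4914)
Σ b_i: 980128348315/6727824238088·1 + 6011362881517/6727824238088·1 + 2149807257/840978029761·1 + (-35108181225/840978029761)·1 = 1 ✓
b·c: 6011362881517/6727824238088·4/7 + 2149807257/840978029761·535/117 + (-35108181225/840978029761)·8/15 = 1/2 ✓
b·c²: 6011362881517/6727824238088·16/49 + 2149807257/840978029761·286225/13689 + (-35108181225/840978029761)·64/225 = 1/3 ✓
b·Ac: 2149807257/840978029761·128/91 + (-35108181225/840978029761)·(-19195/4914) = 1/6 ✓
b·c³: 6011362881517/6727824238088·64/343 + 2149807257/840978029761·153130375/1601613 + (-35108181225/840978029761)·512/3375 = 4182108282831287/10331415095613885 ≠ 1/4 ⇒ order 3.
b·(c∘Ac): 2149807257/840978029761·68480/10647 + (-35108181225/840978029761)·(-15356/7371) = 5478990933740/52981615874943 ≠ 1/8
b·Ac²: 2149807257/840978029761·512/637 + (-35108181225/840978029761)·(-94889815/4024566) = 4076145363050773/4132566038245554 ≠ 1/12
b·A²c: (-35108181225/840978029761)·(-64/39) = 57613425600/840978029761 ≠ 1/24

3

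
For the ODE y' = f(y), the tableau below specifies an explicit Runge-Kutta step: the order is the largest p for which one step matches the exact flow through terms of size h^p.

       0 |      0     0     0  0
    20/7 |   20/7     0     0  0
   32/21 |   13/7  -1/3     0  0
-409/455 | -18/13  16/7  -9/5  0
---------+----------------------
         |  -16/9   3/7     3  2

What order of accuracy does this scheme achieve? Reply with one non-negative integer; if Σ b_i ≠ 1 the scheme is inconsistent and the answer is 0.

b = (-16/9, 3/7, 3, 2)
c = (0, 20/7, 32/21, -409/455)
Ac = (0, 0, -20/21, 928/245)
Σ b_i: (-16/9)·1 + 3/7·1 + 3·1 + 2·1 = 230/63 ≠ 1 ⇒ order 0.

0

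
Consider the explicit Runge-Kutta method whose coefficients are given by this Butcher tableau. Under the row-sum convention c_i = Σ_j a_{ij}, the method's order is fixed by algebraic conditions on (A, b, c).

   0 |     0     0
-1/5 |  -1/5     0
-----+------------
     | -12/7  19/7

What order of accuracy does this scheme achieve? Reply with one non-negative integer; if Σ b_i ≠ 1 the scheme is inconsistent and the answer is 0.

1

b = (-12/7, 19/7)
c = (0, -1/5)
Σ b_i: (-12/7)·1 + 19/7·1 = 1 ✓
b·c: 19/7·(-1/5) = -19/35 ≠ 1/2 ⇒ order 1.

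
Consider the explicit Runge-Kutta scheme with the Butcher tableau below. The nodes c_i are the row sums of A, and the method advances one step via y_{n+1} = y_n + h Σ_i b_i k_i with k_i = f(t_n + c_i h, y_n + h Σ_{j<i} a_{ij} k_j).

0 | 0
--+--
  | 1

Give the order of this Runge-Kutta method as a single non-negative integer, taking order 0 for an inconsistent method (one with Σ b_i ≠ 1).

1

b = (1)
c = (0)
Σ b_i: 1·1 = 1 ✓; 1 stage ⇒ order 1.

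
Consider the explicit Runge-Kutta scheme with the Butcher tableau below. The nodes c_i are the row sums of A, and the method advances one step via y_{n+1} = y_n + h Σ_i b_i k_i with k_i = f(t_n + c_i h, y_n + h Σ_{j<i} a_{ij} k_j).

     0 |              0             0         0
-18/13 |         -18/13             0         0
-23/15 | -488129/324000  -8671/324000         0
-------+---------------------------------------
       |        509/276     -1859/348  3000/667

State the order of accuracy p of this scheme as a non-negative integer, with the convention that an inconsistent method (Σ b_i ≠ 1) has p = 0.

3

b = (509/276, -1859/348, 3000/667)
c = (0, -18/13, -23/15)
Ac = (0, 0, 667/18000)
Σ b_i: 509/276·1 + (-1859/348)·1 + 3000/667·1 = 1 ✓
b·c: (-1859/348)·(-18/13) + 3000/667·(-23/15) = 1/2 ✓
b·c²: (-1859/348)·324/169 + 3000/667·529/225 = 1/3 ✓
b·Ac: 3000/667·667/18000 = 1/6 ✓; 3 stages ⇒ order 3.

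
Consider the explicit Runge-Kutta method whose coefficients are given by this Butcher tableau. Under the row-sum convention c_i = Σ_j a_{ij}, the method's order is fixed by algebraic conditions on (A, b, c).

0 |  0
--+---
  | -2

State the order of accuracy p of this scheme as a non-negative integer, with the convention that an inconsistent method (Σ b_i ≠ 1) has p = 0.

b = (-2)
c = (0)
Σ b_i: (-2)·1 = -2 ≠ 1 ⇒ order 0.

0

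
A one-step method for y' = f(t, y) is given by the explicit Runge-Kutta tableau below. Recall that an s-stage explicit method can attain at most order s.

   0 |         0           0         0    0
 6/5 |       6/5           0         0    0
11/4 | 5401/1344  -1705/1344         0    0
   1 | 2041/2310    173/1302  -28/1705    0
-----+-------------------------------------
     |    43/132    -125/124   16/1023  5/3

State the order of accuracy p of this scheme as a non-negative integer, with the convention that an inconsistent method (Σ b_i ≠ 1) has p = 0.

4

b = (43/132, -125/124, 16/1023, 5/3)
c = (0, 6/5, 11/4, 1)
Ac = (0, 0, -341/224, 4/35)
Σ b_i: 43/132·1 + (-125/124)·1 + 16/1023·1 + 5/3·1 = 1 ✓
b·c: (-125/124)·6/5 + 16/1023·11/4 + 5/3·1 = 1/2 ✓
b·c²: (-125/124)·36/25 + 16/1023·121/16 + 5/3·1 = 1/3 ✓
b·Ac: 16/1023·(-341/224) + 5/3·4/35 = 1/6 ✓
b·c³: (-125/124)·216/125 + 16/1023·1331/64 + 5/3·1 = 1/4 ✓
b·(c∘Ac): 16/1023·(-3751/896) + 5/3·4/35 = 1/8 ✓
b·Ac²: 16/1023·(-1023/560) + 5/3·47/700 = 1/12 ✓
b·A²c: 5/3·1/40 = 1/24 ✓; 4 stages ⇒ order 4.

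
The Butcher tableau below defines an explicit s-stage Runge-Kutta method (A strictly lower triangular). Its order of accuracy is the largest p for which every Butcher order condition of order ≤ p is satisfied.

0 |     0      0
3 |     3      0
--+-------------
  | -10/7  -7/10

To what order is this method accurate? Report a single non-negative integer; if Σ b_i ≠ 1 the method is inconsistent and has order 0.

0

b = (-10/7, -7/10)
c = (0, 3)
Σ b_i: (-10/7)·1 + (-7/10)·1 = -149/70 ≠ 1 ⇒ order 0.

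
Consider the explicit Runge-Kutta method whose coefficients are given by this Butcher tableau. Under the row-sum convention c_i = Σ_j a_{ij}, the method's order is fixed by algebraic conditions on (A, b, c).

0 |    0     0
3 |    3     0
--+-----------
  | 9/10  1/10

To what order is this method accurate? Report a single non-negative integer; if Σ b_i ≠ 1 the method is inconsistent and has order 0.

1

b = (9/10, 1/10)
c = (0, 3)
Σ b_i: 9/10·1 + 1/10·1 = 1 ✓
b·c: 1/10·3 = 3/10 ≠ 1/2 ⇒ order 1.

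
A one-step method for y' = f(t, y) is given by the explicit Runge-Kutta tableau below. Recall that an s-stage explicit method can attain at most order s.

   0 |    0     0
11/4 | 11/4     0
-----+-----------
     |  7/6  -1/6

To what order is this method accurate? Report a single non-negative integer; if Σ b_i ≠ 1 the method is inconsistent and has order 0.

1

b = (7/6, -1/6)
c = (0, 11/4)
Σ b_i: 7/6·1 + (-1/6)·1 = 1 ✓
b·c: (-1/6)·11/4 = -11/24 ≠ 1/2 ⇒ order 1.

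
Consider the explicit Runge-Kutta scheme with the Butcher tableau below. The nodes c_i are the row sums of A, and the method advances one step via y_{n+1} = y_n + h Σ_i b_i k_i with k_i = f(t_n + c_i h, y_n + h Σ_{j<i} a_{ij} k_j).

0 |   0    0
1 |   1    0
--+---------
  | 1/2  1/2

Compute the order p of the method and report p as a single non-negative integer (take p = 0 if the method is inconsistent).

2

b = (1/2, 1/2)
c = (0, 1)
Σ b_i: 1/2·1 + 1/2·1 = 1 ✓
b·c: 1/2·1 = 1/2 ✓; 2 stages ⇒ order 2.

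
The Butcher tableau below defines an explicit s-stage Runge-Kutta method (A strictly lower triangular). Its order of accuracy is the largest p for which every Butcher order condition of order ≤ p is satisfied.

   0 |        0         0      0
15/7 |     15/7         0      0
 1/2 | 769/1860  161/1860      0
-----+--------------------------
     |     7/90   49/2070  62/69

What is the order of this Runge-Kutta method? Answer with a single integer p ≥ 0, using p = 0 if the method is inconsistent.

3

b = (7/90, 49/2070, 62/69)
c = (0, 15/7, 1/2)
Ac = (0, 0, 23/124)
Σ b_i: 7/90·1 + 49/2070·1 + 62/69·1 = 1 ✓
b·c: 49/2070·15/7 + 62/69·1/2 = 1/2 ✓
b·c²: 49/2070·225/49 + 62/69·1/4 = 1/3 ✓
b·Ac: 62/69·23/124 = 1/6 ✓; 3 stages ⇒ order 3.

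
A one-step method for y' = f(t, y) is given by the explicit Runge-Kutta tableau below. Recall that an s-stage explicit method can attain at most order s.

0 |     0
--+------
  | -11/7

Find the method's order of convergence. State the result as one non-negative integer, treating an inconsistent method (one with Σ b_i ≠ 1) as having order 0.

b = (-11/7)
c = (0)
Σ b_i: (-11/7)·1 = -11/7 ≠ 1 ⇒ order 0.

0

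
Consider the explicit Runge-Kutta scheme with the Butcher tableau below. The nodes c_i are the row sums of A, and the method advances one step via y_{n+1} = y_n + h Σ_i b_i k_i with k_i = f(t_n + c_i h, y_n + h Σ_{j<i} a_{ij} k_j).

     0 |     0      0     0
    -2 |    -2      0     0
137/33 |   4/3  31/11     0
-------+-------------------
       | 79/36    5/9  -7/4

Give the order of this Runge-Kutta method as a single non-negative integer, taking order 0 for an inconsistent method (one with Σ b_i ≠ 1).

1

b = (79/36, 5/9, -7/4)
c = (0, -2, 137/33)
Ac = (0, 0, -62/11)
Σ b_i: 79/36·1 + 5/9·1 + (-7/4)·1 = 1 ✓
b·c: 5/9·(-2) + (-7/4)·137/33 = -3317/396 ≠ 1/2 ⇒ order 1.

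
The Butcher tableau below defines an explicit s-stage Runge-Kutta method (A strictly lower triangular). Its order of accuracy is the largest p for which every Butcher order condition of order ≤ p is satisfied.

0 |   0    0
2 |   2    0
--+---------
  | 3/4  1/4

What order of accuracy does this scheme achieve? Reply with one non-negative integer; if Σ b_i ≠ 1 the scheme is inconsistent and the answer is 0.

2

b = (3/4, 1/4)
c = (0, 2)
Σ b_i: 3/4·1 + 1/4·1 = 1 ✓
b·c: 1/4·2 = 1/2 ✓; 2 stages ⇒ order 2.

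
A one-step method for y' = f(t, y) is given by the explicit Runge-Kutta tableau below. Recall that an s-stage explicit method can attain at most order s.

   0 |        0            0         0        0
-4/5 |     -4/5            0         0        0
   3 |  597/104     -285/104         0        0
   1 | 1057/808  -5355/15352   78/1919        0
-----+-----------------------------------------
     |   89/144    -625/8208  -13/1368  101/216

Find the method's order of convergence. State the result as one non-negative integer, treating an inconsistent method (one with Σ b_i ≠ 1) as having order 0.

4

b = (89/144, -625/8208, -13/1368, 101/216)
c = (0, -4/5, 3, 1)
Ac = (0, 0, 57/26, 81/202)
Σ b_i: 89/144·1 + (-625/8208)·1 + (-13/1368)·1 + 101/216·1 = 1 ✓
b·c: (-625/8208)·(-4/5) + (-13/1368)·3 + 101/216·1 = 1/2 ✓
b·c²: (-625/8208)·16/25 + (-13/1368)·9 + 101/216·1 = 1/3 ✓
b·Ac: (-13/1368)·57/26 + 101/216·81/202 = 1/6 ✓
b·c³: (-625/8208)·(-64/125) + (-13/1368)·27 + 101/216·1 = 1/4 ✓
b·(c∘Ac): (-13/1368)·171/26 + 101/216·81/202 = 1/8 ✓
b·Ac²: (-13/1368)·(-114/65) + 101/216·72/505 = 1/12 ✓
b·A²c: 101/216·9/101 = 1/24 ✓; 4 stages ⇒ order 4.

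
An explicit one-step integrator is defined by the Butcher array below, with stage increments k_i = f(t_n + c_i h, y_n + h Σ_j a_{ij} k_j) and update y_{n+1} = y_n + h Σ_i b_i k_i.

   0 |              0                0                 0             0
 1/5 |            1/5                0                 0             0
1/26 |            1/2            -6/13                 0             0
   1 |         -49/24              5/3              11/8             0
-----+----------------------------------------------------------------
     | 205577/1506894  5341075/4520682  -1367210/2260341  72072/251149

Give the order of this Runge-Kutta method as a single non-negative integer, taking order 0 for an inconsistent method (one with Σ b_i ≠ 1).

b = (205577/1506894, 5341075/4520682, -1367210/2260341, 72072/251149)
c = (0, 1/5, 1/26, 1)
Ac = (0, 0, -6/65, 241/624)
Σ b_i: 205577/1506894·1 + 5341075/4520682·1 + (-1367210/2260341)·1 + 72072/251149·1 = 1 ✓
b·c: 5341075/4520682·1/5 + (-1367210/2260341)·1/26 + 72072/251149·1 = 1/2 ✓
b·c²: 5341075/4520682·1/25 + (-1367210/2260341)·1/676 + 72072/251149·1 = 1/3 ✓
b·Ac: (-1367210/2260341)·(-6/65) + 72072/251149·241/624 = 1/6 ✓
b·c³: 5341075/4520682·1/125 + (-1367210/2260341)·1/17576 + 72072/251149·1 = 58060991/195896220 ≠ 1/4 ⇒ order 3.
b·(c∘Ac): (-1367210/2260341)·(-3/845) + 72072/251149·241/624 = 170249/1506894 ≠ 1/8
b·Ac²: (-1367210/2260341)·(-6/325) + 72072/251149·5573/81120 = 1209925/39179244 ≠ 1/12
b·A²c: 72072/251149·(-33/260) = -45738/1255745 ≠ 1/24

3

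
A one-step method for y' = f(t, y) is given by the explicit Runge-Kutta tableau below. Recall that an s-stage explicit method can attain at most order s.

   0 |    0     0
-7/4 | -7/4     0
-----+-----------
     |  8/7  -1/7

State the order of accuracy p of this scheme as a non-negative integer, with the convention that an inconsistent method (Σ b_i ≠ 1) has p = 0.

b = (8/7, -1/7)
c = (0, -7/4)
Σ b_i: 8/7·1 + (-1/7)·1 = 1 ✓
b·c: (-1/7)·(-7/4) = 1/4 ≠ 1/2 ⇒ order 1.

1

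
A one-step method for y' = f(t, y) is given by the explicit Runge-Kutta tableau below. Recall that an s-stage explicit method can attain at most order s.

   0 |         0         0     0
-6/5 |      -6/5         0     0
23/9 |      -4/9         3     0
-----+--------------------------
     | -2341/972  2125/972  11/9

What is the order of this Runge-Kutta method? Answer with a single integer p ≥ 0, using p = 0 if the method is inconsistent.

b = (-2341/972, 2125/972, 11/9)
c = (0, -6/5, 23/9)
Ac = (0, 0, -18/5)
Σ b_i: (-2341/972)·1 + 2125/972·1 + 11/9·1 = 1 ✓
b·c: 2125/972·(-6/5) + 11/9·23/9 = 1/2 ✓
b·c²: 2125/972·36/25 + 11/9·529/81 = 8114/729 ≠ 1/3 ⇒ order 2.
b·Ac: 11/9·(-18/5) = -22/5 ≠ 1/6

2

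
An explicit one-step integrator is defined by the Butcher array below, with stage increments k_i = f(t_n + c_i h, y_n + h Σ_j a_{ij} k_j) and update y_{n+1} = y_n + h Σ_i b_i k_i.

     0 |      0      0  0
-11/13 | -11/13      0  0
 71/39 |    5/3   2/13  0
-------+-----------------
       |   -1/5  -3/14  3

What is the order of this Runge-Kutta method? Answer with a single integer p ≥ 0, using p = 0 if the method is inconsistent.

0

b = (-1/5, -3/14, 3)
c = (0, -11/13, 71/39)
Ac = (0, 0, -22/169)
Σ b_i: (-1/5)·1 + (-3/14)·1 + 3·1 = 181/70 ≠ 1 ⇒ order 0.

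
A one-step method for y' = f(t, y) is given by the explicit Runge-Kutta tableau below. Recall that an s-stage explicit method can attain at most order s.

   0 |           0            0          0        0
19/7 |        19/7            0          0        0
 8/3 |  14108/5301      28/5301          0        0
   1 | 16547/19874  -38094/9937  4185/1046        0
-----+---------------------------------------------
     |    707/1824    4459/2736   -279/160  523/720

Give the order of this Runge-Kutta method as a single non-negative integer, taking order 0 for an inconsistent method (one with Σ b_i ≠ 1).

b = (707/1824, 4459/2736, -279/160, 523/720)
c = (0, 19/7, 8/3, 1)
Ac = (0, 0, 4/279, 138/523)
Σ b_i: 707/1824·1 + 4459/2736·1 + (-279/160)·1 + 523/720·1 = 1 ✓
b·c: 4459/2736·19/7 + (-279/160)·8/3 + 523/720·1 = 1/2 ✓
b·c²: 4459/2736·361/49 + (-279/160)·64/9 + 523/720·1 = 1/3 ✓
b·Ac: (-279/160)·4/279 + 523/720·138/523 = 1/6 ✓
b·c³: 4459/2736·6859/343 + (-279/160)·512/27 + 523/720·1 = 1/4 ✓
b·(c∘Ac): (-279/160)·32/837 + 523/720·138/523 = 1/8 ✓
b·Ac²: (-279/160)·76/1953 + 523/720·762/3661 = 1/12 ✓
b·A²c: 523/720·30/523 = 1/24 ✓; 4 stages ⇒ order 4.

4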